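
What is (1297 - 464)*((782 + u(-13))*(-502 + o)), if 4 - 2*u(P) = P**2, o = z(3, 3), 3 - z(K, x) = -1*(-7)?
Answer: -294837851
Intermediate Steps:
z(K, x) = -4 (z(K, x) = 3 - (-1)*(-7) = 3 - 1*7 = 3 - 7 = -4)
o = -4
u(P) = 2 - P**2/2
(1297 - 464)*((782 + u(-13))*(-502 + o)) = (1297 - 464)*((782 + (2 - 1/2*(-13)**2))*(-502 - 4)) = 833*((782 + (2 - 1/2*169))*(-506)) = 833*((782 + (2 - 169/2))*(-506)) = 833*((782 - 165/2)*(-506)) = 833*((1399/2)*(-506)) = 833*(-353947) = -294837851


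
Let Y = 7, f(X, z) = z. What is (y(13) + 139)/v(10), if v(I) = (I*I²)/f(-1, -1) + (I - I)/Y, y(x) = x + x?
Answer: -33/200 ≈ -0.16500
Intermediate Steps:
y(x) = 2*x
v(I) = -I³ (v(I) = (I*I²)/(-1) + (I - I)/7 = I³*(-1) + 0*(⅐) = -I³ + 0 = -I³)
(y(13) + 139)/v(10) = (2*13 + 139)/((-1*10³)) = (26 + 139)/((-1*1000)) = 165/(-1000) = 165*(-1/1000) = -33/200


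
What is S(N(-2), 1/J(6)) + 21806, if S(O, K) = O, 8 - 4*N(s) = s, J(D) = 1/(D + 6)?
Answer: 43617/2 ≈ 21809.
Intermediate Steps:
J(D) = 1/(6 + D)
N(s) = 2 - s/4
S(N(-2), 1/J(6)) + 21806 = (2 - ¼*(-2)) + 21806 = (2 + ½) + 21806 = 5/2 + 21806 = 43617/2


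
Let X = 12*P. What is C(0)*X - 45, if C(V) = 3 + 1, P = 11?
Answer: 483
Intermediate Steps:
X = 132 (X = 12*11 = 132)
C(V) = 4
C(0)*X - 45 = 4*132 - 45 = 528 - 45 = 483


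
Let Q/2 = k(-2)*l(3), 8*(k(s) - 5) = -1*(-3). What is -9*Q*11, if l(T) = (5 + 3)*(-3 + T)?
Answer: 0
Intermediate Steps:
k(s) = 43/8 (k(s) = 5 + (-1*(-3))/8 = 5 + (⅛)*3 = 5 + 3/8 = 43/8)
l(T) = -24 + 8*T (l(T) = 8*(-3 + T) = -24 + 8*T)
Q = 0 (Q = 2*(43*(-24 + 8*3)/8) = 2*(43*(-24 + 24)/8) = 2*((43/8)*0) = 2*0 = 0)
-9*Q*11 = -9*0*11 = 0*11 = 0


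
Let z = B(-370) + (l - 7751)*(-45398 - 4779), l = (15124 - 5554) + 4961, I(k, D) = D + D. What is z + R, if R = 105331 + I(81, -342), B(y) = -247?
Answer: -340095660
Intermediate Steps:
I(k, D) = 2*D
l = 14531 (l = 9570 + 4961 = 14531)
z = -340200307 (z = -247 + (14531 - 7751)*(-45398 - 4779) = -247 + 6780*(-50177) = -247 - 340200060 = -340200307)
R = 104647 (R = 105331 + 2*(-342) = 105331 - 684 = 104647)
z + R = -340200307 + 104647 = -340095660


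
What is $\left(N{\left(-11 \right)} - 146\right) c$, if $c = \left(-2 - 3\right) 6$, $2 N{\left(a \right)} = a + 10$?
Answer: $4395$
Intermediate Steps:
$N{\left(a \right)} = 5 + \frac{a}{2}$ ($N{\left(a \right)} = \frac{a + 10}{2} = \frac{10 + a}{2} = 5 + \frac{a}{2}$)
$c = -30$ ($c = \left(-5\right) 6 = -30$)
$\left(N{\left(-11 \right)} - 146\right) c = \left(\left(5 + \frac{1}{2} \left(-11\right)\right) - 146\right) \left(-30\right) = \left(\left(5 - \frac{11}{2}\right) - 146\right) \left(-30\right) = \left(- \frac{1}{2} - 146\right) \left(-30\right) = \left(- \frac{293}{2}\right) \left(-30\right) = 4395$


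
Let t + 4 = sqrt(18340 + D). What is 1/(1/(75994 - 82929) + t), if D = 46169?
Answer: 64127945/1033913599148 + 48094225*sqrt(64509)/3101740797444 ≈ 0.0040002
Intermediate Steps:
t = -4 + sqrt(64509) (t = -4 + sqrt(18340 + 46169) = -4 + sqrt(64509) ≈ 249.99)
1/(1/(75994 - 82929) + t) = 1/(1/(75994 - 82929) + (-4 + sqrt(64509))) = 1/(1/(-6935) + (-4 + sqrt(64509))) = 1/(-1/6935 + (-4 + sqrt(64509))) = 1/(-27741/6935 + sqrt(64509))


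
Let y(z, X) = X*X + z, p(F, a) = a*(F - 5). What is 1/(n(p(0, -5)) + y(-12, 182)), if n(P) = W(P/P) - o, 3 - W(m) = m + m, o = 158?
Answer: 1/32955 ≈ 3.0344e-5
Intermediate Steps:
p(F, a) = a*(-5 + F)
W(m) = 3 - 2*m (W(m) = 3 - (m + m) = 3 - 2*m)
y(z, X) = z + X² (y(z, X) = X² + z = z + X²)
n(P) = -157 (n(P) = (3 - 2*P/P) - 1*158 = (3 - 2*1) - 158 = (3 - 2) - 158 = 1 - 158 = -157)
1/(n(p(0, -5)) + y(-12, 182)) = 1/(-157 + (-12 + 182²)) = 1/(-157 + (-12 + 33124)) = 1/(-157 + 33112) = 1/32955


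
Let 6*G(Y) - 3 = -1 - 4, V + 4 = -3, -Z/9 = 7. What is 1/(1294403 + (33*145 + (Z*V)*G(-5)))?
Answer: 1/1299041 ≈ 7.6980e-7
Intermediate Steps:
Z = -63 (Z = -9*7 = -63)
V = -7 (V = -4 - 3 = -7)
G(Y) = -⅓ (G(Y) = ½ + (-1 - 4)/6 = ½ + (⅙)*(-5) = ½ - ⅚ = -⅓)
1/(1294403 + (33*145 + (Z*V)*G(-5))) = 1/(1294403 + (33*145 - 63*(-7)*(-⅓))) = 1/(1294403 + (4785 + 441*(-⅓))) = 1/(1294403 + (4785 - 147)) = 1/(1294403 + 4638) = 1/1299041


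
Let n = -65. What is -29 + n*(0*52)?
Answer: -29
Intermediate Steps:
-29 + n*(0*52) = -29 - 0*52 = -29 - 65*0 = -29 + 0 = -29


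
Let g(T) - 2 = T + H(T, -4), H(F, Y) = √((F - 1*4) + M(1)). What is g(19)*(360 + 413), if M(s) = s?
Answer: 19325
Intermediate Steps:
H(F, Y) = √(-3 + F) (H(F, Y) = √((F - 1*4) + 1) = √((F - 4) + 1) = √((-4 + F) + 1) = √(-3 + F))
g(T) = 2 + T + √(-3 + T) (g(T) = 2 + (T + √(-3 + T)) = 2 + T + √(-3 + T))
g(19)*(360 + 413) = (2 + 19 + √(-3 + 19))*(360 + 413) = (2 + 19 + √16)*773 = (2 + 19 + 4)*773 = 25*773 = 19325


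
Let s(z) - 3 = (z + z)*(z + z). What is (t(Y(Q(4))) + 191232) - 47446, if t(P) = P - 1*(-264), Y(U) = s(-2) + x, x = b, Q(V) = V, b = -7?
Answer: 144062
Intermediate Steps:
s(z) = 3 + 4*z**2 (s(z) = 3 + (z + z)*(z + z) = 3 + (2*z)*(2*z) = 3 + 4*z**2)
x = -7
Y(U) = 12 (Y(U) = (3 + 4*(-2)**2) - 7 = (3 + 4*4) - 7 = (3 + 16) - 7 = 19 - 7 = 12)
t(P) = 264 + P (t(P) = P + 264 = 264 + P)
(t(Y(Q(4))) + 191232) - 47446 = ((264 + 12) + 191232) - 47446 = (276 + 191232) - 47446 = 191508 - 47446 = 144062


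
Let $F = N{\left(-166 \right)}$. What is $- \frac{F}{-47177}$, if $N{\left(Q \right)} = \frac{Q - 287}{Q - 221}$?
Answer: $\frac{151}{6085833} \approx 2.4812 \cdot 10^{-5}$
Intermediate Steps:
$N{\left(Q \right)} = \frac{-287 + Q}{-221 + Q}$
$F = \frac{151}{129}$ ($F = \frac{-287 - 166}{-221 - 166} = \frac{1}{-387} \left(-453\right) = \left(- \frac{1}{387}\right) \left(-453\right) = \frac{151}{129} \approx 1.1705$)
$- \frac{F}{-47177} = - \frac{151}{129 \left(-47177\right)} = - \frac{151 \left(-1\right)}{129 \cdot 47177} = \left(-1\right) \left(- \frac{151}{6085833}\right) = \frac{151}{6085833}$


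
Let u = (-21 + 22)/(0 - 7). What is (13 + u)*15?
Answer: 1350/7 ≈ 192.86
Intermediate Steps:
u = -⅐ (u = 1/(-7) = 1*(-⅐) = -⅐ ≈ -0.14286)
(13 + u)*15 = (13 - ⅐)*15 = (90/7)*15 = 1350/7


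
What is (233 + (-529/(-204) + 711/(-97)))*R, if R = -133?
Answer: -600744109/19788 ≈ -30359.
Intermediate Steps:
(233 + (-529/(-204) + 711/(-97)))*R = (233 + (-529/(-204) + 711/(-97)))*(-133) = (233 + (-529*(-1/204) + 711*(-1/97)))*(-133) = (233 + (529/204 - 711/97))*(-133) = (233 - 93731/19788)*(-133) = (4516873/19788)*(-133) = -600744109/19788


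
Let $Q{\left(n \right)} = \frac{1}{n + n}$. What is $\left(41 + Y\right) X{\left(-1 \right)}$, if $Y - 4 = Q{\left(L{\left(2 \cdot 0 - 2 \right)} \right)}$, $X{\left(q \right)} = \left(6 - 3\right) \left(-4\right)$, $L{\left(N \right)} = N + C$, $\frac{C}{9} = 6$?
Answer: $- \frac{14043}{26} \approx -540.12$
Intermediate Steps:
$C = 54$ ($C = 9 \cdot 6 = 54$)
$L{\left(N \right)} = 54 + N$ ($L{\left(N \right)} = N + 54 = 54 + N$)
$X{\left(q \right)} = -12$ ($X{\left(q \right)} = 3 \left(-4\right) = -12$)
$Q{\left(n \right)} = \frac{1}{2 n}$
$Y = \frac{417}{104}$ ($Y = 4 + \frac{1}{2 \left(54 + \left(2 \cdot 0 - 2\right)\right)} = 4 + \frac{1}{2 \left(54 + \left(0 - 2\right)\right)} = 4 + \frac{1}{2 \left(54 - 2\right)} = 4 + \frac{1}{2 \cdot 52} = 4 + \frac{1}{2} \cdot \frac{1}{52} = 4 + \frac{1}{104} = \frac{417}{104} \approx 4.0096$)
$\left(41 + Y\right) X{\left(-1 \right)} = \left(41 + \frac{417}{104}\right) \left(-12\right) = \frac{4681}{104} \left(-12\right) = - \frac{14043}{26}$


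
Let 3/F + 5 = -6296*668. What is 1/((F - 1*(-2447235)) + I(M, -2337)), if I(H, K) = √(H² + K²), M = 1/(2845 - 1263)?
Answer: 245659430308782869699824/601185807685894794354209079003 - 63452872304878*√13668799813957/601185807685894794354209079003 ≈ 4.0823e-7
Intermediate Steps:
M = 1/1582 ≈ 0.00063211
F = -1/1401911 (F = 3/(-5 - 6296*668) = 3/(-5 - 4205728) = 3/(-4205733) = 3*(-1/4205733) = -1/1401911 ≈ -7.1331e-7)
1/((F - 1*(-2447235)) + I(M, -2337)) = 1/((-1/1401911 - 1*(-2447235)) + √((1/1582)² + (-2337)²)) = 1/((-1/1401911 + 2447235) + √(1/2502724 + 5461569)) = 1/(3430805666084/1401911 + √(13668799813957/2502724)) = 1/(3430805666084/1401911 + √13668799813957/1582)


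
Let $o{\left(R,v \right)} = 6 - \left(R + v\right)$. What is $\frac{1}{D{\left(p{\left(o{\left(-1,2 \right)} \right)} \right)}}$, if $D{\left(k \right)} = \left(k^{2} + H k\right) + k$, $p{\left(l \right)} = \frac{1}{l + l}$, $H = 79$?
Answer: $\frac{100}{801} \approx 0.12484$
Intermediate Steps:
$o{\left(R,v \right)} = 6 - R - v$ ($o{\left(R,v \right)} = 6 - \left(R + v\right) = 6 - R - v$)
$p{\left(l \right)} = \frac{1}{2 l}$
$D{\left(k \right)} = k^{2} + 80 k$ ($D{\left(k \right)} = \left(k^{2} + 79 k\right) + k = k^{2} + 80 k$)
$\frac{1}{D{\left(p{\left(o{\left(-1,2 \right)} \right)} \right)}} = \frac{1}{\frac{1}{2 \left(6 - -1 - 2\right)} \left(80 + \frac{1}{2 \left(6 - -1 - 2\right)}\right)} = \frac{1}{\frac{1}{2 \left(6 + 1 - 2\right)} \left(80 + \frac{1}{2 \left(6 + 1 - 2\right)}\right)} = \frac{1}{\frac{1}{2 \cdot 5} \left(80 + \frac{1}{2 \cdot 5}\right)} = \frac{1}{\frac{1}{2} \cdot \frac{1}{5} \left(80 + \frac{1}{2} \cdot \frac{1}{5}\right)} = \frac{1}{\frac{1}{10} \left(80 + \frac{1}{10}\right)} = \frac{1}{\frac{1}{10} \cdot \frac{801}{10}} = \frac{1}{\frac{801}{100}} = \frac{100}{801}$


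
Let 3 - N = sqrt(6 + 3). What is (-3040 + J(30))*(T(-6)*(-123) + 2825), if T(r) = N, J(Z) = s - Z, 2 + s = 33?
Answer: -8585175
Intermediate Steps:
s = 31 (s = -2 + 33 = 31)
J(Z) = 31 - Z
N = 0 (N = 3 - sqrt(6 + 3) = 3 - sqrt(9) = 3 - 1*3 = 3 - 3 = 0)
T(r) = 0
(-3040 + J(30))*(T(-6)*(-123) + 2825) = (-3040 + (31 - 1*30))*(0*(-123) + 2825) = (-3040 + (31 - 30))*(0 + 2825) = (-3040 + 1)*2825 = -3039*2825 = -8585175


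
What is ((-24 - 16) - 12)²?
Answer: 2704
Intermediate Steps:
((-24 - 16) - 12)² = (-40 - 12)² = (-52)² = 2704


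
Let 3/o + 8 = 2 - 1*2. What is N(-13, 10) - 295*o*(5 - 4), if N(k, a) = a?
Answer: 965/8 ≈ 120.63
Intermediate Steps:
o = -3/8 (o = 3/(-8 + (2 - 1*2)) = 3/(-8 + (2 - 2)) = 3/(-8 + 0) = 3/(-8) = 3*(-⅛) = -3/8 ≈ -0.37500)
N(-13, 10) - 295*o*(5 - 4) = 10 - (-885)*(5 - 4)/8 = 10 - (-885)/8 = 10 - 295*(-3/8) = 10 + 885/8 = 965/8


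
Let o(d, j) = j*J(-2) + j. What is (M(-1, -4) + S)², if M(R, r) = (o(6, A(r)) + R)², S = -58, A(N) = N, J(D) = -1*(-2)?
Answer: 12321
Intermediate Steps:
J(D) = 2
o(d, j) = 3*j (o(d, j) = j*2 + j = 2*j + j = 3*j)
M(R, r) = (R + 3*r)² (M(R, r) = (3*r + R)² = (R + 3*r)²)
(M(-1, -4) + S)² = ((-1 + 3*(-4))² - 58)² = ((-1 - 12)² - 58)² = ((-13)² - 58)² = (169 - 58)² = 111² = 12321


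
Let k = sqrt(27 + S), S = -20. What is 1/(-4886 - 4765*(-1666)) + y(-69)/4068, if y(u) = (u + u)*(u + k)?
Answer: 2126390410/908438979 - 23*sqrt(7)/678 ≈ 2.2510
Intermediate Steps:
k = sqrt(7) (k = sqrt(27 - 20) = sqrt(7) ≈ 2.6458)
y(u) = 2*u*(u + sqrt(7)) (y(u) = (u + u)*(u + sqrt(7)) = (2*u)*(u + sqrt(7)) = 2*u*(u + sqrt(7)))
1/(-4886 - 4765*(-1666)) + y(-69)/4068 = 1/(-4886 - 4765*(-1666)) + (2*(-69)*(-69 + sqrt(7)))/4068 = -1/1666/(-9651) + (9522 - 138*sqrt(7))*(1/4068) = -1/9651*(-1/1666) + (529/226 - 23*sqrt(7)/678) = 1/16078566 + (529/226 - 23*sqrt(7)/678) = 2126390410/908438979 - 23*sqrt(7)/678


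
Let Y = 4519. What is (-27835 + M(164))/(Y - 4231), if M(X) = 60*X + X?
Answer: -17831/288 ≈ -61.913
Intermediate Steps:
M(X) = 61*X
(-27835 + M(164))/(Y - 4231) = (-27835 + 61*164)/(4519 - 4231) = (-27835 + 10004)/288 = -17831*1/288 = -17831/288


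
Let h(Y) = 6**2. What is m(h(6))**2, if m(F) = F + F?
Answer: 5184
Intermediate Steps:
h(Y) = 36
m(F) = 2*F
m(h(6))**2 = (2*36)**2 = 72**2 = 5184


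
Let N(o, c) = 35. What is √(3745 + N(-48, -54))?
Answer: 6*√105 ≈ 61.482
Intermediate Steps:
√(3745 + N(-48, -54)) = √(3745 + 35) = √3780 = 6*√105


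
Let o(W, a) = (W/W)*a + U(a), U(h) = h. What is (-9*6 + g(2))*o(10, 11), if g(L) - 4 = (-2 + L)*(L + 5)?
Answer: -1100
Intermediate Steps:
g(L) = 4 + (-2 + L)*(5 + L) (g(L) = 4 + (-2 + L)*(L + 5) = 4 + (-2 + L)*(5 + L))
o(W, a) = 2*a (o(W, a) = (W/W)*a + a = 1*a + a = a + a = 2*a)
(-9*6 + g(2))*o(10, 11) = (-9*6 + (-6 + 2**2 + 3*2))*(2*11) = (-54 + (-6 + 4 + 6))*22 = (-54 + 4)*22 = -50*22 = -1100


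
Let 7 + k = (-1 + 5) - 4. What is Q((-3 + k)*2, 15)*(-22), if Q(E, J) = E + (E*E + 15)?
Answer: -8690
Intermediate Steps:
k = -7 (k = -7 + ((-1 + 5) - 4) = -7 + (4 - 4) = -7 + 0 = -7)
Q(E, J) = 15 + E + E² (Q(E, J) = E + (E² + 15) = E + (15 + E²) = 15 + E + E²)
Q((-3 + k)*2, 15)*(-22) = (15 + (-3 - 7)*2 + ((-3 - 7)*2)²)*(-22) = (15 - 10*2 + (-10*2)²)*(-22) = (15 - 20 + (-20)²)*(-22) = (15 - 20 + 400)*(-22) = 395*(-22) = -8690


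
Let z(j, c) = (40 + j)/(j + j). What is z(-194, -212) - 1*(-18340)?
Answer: 3558037/194 ≈ 18340.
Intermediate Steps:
z(j, c) = (40 + j)/(2*j) (z(j, c) = (40 + j)/((2*j)) = (40 + j)*(1/(2*j)) = (40 + j)/(2*j))
z(-194, -212) - 1*(-18340) = (½)*(40 - 194)/(-194) - 1*(-18340) = (½)*(-1/194)*(-154) + 18340 = 77/194 + 18340 = 3558037/194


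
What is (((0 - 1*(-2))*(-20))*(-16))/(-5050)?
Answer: -64/505 ≈ -0.12673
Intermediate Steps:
(((0 - 1*(-2))*(-20))*(-16))/(-5050) = (((0 + 2)*(-20))*(-16))*(-1/5050) = ((2*(-20))*(-16))*(-1/5050) = -40*(-16)*(-1/5050) = 640*(-1/5050) = -64/505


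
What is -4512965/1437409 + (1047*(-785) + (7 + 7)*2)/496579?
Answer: -3422402669338/713787123811 ≈ -4.7947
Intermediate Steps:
-4512965/1437409 + (1047*(-785) + (7 + 7)*2)/496579 = -4512965*1/1437409 + (-821895 + 14*2)*(1/496579) = -4512965/1437409 + (-821895 + 28)*(1/496579) = -4512965/1437409 - 821867*1/496579 = -4512965/1437409 - 821867/496579 = -3422402669338/713787123811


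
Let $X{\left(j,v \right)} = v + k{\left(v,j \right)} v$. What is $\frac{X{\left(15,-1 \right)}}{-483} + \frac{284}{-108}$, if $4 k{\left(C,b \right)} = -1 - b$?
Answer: $- \frac{11458}{4347} \approx -2.6358$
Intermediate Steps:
$k{\left(C,b \right)} = - \frac{1}{4} - \frac{b}{4}$ ($k{\left(C,b \right)} = \frac{-1 - b}{4} = - \frac{1}{4} - \frac{b}{4}$)
$X{\left(j,v \right)} = v + v \left(- \frac{1}{4} - \frac{j}{4}\right)$ ($X{\left(j,v \right)} = v + \left(- \frac{1}{4} - \frac{j}{4}\right) v = v + v \left(- \frac{1}{4} - \frac{j}{4}\right)$)
$\frac{X{\left(15,-1 \right)}}{-483} + \frac{284}{-108} = \frac{\frac{1}{4} \left(-1\right) \left(3 - 15\right)}{-483} + \frac{284}{-108} = \frac{1}{4} \left(-1\right) \left(3 - 15\right) \left(- \frac{1}{483}\right) + 284 \left(- \frac{1}{108}\right) = \frac{1}{4} \left(-1\right) \left(-12\right) \left(- \frac{1}{483}\right) - \frac{71}{27} = 3 \left(- \frac{1}{483}\right) - \frac{71}{27} = - \frac{1}{161} - \frac{71}{27} = - \frac{11458}{4347}$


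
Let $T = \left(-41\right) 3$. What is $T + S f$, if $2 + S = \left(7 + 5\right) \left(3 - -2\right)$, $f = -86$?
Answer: $-5111$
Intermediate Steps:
$T = -123$
$S = 58$ ($S = -2 + \left(7 + 5\right) \left(3 - -2\right) = -2 + 12 \left(3 + 2\right) = -2 + 12 \cdot 5 = -2 + 60 = 58$)
$T + S f = -123 + 58 \left(-86\right) = -123 - 4988 = -5111$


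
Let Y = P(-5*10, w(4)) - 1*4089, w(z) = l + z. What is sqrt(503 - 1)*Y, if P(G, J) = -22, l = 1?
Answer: -4111*sqrt(502) ≈ -92108.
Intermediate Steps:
w(z) = 1 + z
Y = -4111 (Y = -22 - 1*4089 = -22 - 4089 = -4111)
sqrt(503 - 1)*Y = sqrt(503 - 1)*(-4111) = sqrt(502)*(-4111) = -4111*sqrt(502)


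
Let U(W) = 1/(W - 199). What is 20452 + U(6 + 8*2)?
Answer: 3620003/177 ≈ 20452.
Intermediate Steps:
U(W) = 1/(-199 + W)
20452 + U(6 + 8*2) = 20452 + 1/(-199 + (6 + 8*2)) = 20452 + 1/(-199 + (6 + 16)) = 20452 + 1/(-199 + 22) = 20452 + 1/(-177) = 20452 - 1/177 = 3620003/177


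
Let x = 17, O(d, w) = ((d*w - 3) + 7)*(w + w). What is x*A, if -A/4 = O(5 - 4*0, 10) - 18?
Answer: -72216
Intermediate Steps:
O(d, w) = 2*w*(4 + d*w) (O(d, w) = ((-3 + d*w) + 7)*(2*w) = (4 + d*w)*(2*w) = 2*w*(4 + d*w))
A = -4248 (A = -4*(2*10*(4 + (5 - 4*0)*10) - 18) = -4*(2*10*(4 + (5 + 0)*10) - 18) = -4*(2*10*(4 + 5*10) - 18) = -4*(2*10*(4 + 50) - 18) = -4*(2*10*54 - 18) = -4*(1080 - 18) = -4*1062 = -4248)
x*A = 17*(-4248) = -72216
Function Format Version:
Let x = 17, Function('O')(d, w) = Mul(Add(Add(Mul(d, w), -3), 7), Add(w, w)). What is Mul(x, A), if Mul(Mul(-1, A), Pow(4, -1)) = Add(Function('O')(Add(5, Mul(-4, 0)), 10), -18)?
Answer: -72216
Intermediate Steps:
Function('O')(d, w) = Mul(2, w, Add(4, Mul(d, w))) (Function('O')(d, w) = Mul(Add(Add(-3, Mul(d, w)), 7), Mul(2, w)) = Mul(Add(4, Mul(d, w)), Mul(2, w)) = Mul(2, w, Add(4, Mul(d, w))))
A = -4248 (A = Mul(-4, Add(Mul(2, 10, Add(4, Mul(Add(5, Mul(-4, 0)), 10))), -18)) = Mul(-4, Add(Mul(2, 10, Add(4, Mul(Add(5, 0), 10))), -18)) = Mul(-4, Add(Mul(2, 10, Add(4, Mul(5, 10))), -18)) = Mul(-4, Add(Mul(2, 10, Add(4, 50)), -18)) = Mul(-4, Add(Mul(2, 10, 54), -18)) = Mul(-4, Add(1080, -18)) = Mul(-4, 1062) = -4248)
Mul(x, A) = Mul(17, -4248) = -72216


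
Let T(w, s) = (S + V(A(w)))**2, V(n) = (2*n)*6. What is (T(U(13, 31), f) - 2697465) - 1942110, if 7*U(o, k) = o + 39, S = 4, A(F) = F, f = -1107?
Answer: -226914071/49 ≈ -4.6309e+6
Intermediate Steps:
V(n) = 12*n
U(o, k) = 39/7 + o/7 (U(o, k) = (o + 39)/7 = (39 + o)/7 = 39/7 + o/7)
T(w, s) = (4 + 12*w)**2
(T(U(13, 31), f) - 2697465) - 1942110 = (16*(1 + 3*(39/7 + (1/7)*13))**2 - 2697465) - 1942110 = (16*(1 + 3*(39/7 + 13/7))**2 - 2697465) - 1942110 = (16*(1 + 3*(52/7))**2 - 2697465) - 1942110 = (16*(1 + 156/7)**2 - 2697465) - 1942110 = (16*(163/7)**2 - 2697465) - 1942110 = (16*(26569/49) - 2697465) - 1942110 = (425104/49 - 2697465) - 1942110 = -131750681/49 - 1942110 = -226914071/49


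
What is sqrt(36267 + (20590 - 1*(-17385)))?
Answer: sqrt(74242) ≈ 272.47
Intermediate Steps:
sqrt(36267 + (20590 - 1*(-17385))) = sqrt(36267 + (20590 + 17385)) = sqrt(36267 + 37975) = sqrt(74242)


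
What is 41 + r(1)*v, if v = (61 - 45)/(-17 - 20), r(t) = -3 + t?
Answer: 1549/37 ≈ 41.865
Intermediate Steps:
v = -16/37 (v = 16/(-37) = 16*(-1/37) = -16/37 ≈ -0.43243)
41 + r(1)*v = 41 + (-3 + 1)*(-16/37) = 41 - 2*(-16/37) = 41 + 32/37 = 1549/37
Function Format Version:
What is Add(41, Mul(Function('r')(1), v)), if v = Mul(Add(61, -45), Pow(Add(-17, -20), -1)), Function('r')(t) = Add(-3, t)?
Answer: Rational(1549, 37) ≈ 41.865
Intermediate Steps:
v = Rational(-16, 37) (v = Mul(16, Pow(-37, -1)) = Mul(16, Rational(-1, 37)) = Rational(-16, 37) ≈ -0.43243)
Add(41, Mul(Function('r')(1), v)) = Add(41, Mul(Add(-3, 1), Rational(-16, 37))) = Add(41, Mul(-2, Rational(-16, 37))) = Add(41, Rational(32, 37)) = Rational(1549, 37)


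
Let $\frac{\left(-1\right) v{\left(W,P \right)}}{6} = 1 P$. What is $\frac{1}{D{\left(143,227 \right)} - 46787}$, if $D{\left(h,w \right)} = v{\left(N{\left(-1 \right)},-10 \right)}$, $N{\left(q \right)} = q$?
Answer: $- \frac{1}{46727} \approx -2.1401 \cdot 10^{-5}$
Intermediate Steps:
$v{\left(W,P \right)} = - 6 P$ ($v{\left(W,P \right)} = - 6 \cdot 1 P = - 6 P$)
$D{\left(h,w \right)} = 60$ ($D{\left(h,w \right)} = \left(-6\right) \left(-10\right) = 60$)
$\frac{1}{D{\left(143,227 \right)} - 46787} = \frac{1}{60 - 46787} = \frac{1}{-46727} = - \frac{1}{46727}$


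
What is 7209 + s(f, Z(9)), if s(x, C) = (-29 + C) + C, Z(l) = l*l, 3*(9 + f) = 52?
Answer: 7342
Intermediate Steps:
f = 25/3 (f = -9 + (1/3)*52 = -9 + 52/3 = 25/3 ≈ 8.3333)
Z(l) = l**2
s(x, C) = -29 + 2*C
7209 + s(f, Z(9)) = 7209 + (-29 + 2*9**2) = 7209 + (-29 + 2*81) = 7209 + (-29 + 162) = 7209 + 133 = 7342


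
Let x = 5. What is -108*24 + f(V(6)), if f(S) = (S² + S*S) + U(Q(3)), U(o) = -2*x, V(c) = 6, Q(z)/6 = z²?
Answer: -2530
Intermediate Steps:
Q(z) = 6*z²
U(o) = -10 (U(o) = -2*5 = -10)
f(S) = -10 + 2*S² (f(S) = (S² + S*S) - 10 = (S² + S²) - 10 = 2*S² - 10 = -10 + 2*S²)
-108*24 + f(V(6)) = -108*24 + (-10 + 2*6²) = -2592 + (-10 + 2*36) = -2592 + (-10 + 72) = -2592 + 62 = -2530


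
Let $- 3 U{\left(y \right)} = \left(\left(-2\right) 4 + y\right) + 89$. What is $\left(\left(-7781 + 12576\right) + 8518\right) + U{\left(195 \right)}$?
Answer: $13221$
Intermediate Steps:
$U{\left(y \right)} = -27 - \frac{y}{3}$ ($U{\left(y \right)} = - \frac{\left(\left(-2\right) 4 + y\right) + 89}{3} = - \frac{\left(-8 + y\right) + 89}{3} = - \frac{81 + y}{3} = -27 - \frac{y}{3}$)
$\left(\left(-7781 + 12576\right) + 8518\right) + U{\left(195 \right)} = \left(\left(-7781 + 12576\right) + 8518\right) - 92 = \left(4795 + 8518\right) - 92 = 13313 - 92 = 13221$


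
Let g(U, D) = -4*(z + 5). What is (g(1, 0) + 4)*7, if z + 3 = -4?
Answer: 84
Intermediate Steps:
z = -7 (z = -3 - 4 = -7)
g(U, D) = 8 (g(U, D) = -4*(-7 + 5) = -4*(-2) = 8)
(g(1, 0) + 4)*7 = (8 + 4)*7 = 12*7 = 84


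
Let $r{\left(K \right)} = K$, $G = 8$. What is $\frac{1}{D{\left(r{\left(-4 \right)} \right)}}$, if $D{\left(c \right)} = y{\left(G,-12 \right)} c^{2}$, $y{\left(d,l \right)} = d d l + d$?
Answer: $- \frac{1}{12160} \approx -8.2237 \cdot 10^{-5}$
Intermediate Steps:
$y{\left(d,l \right)} = d + l d^{2}$ ($y{\left(d,l \right)} = d^{2} l + d = l d^{2} + d = d + l d^{2}$)
$D{\left(c \right)} = - 760 c^{2}$ ($D{\left(c \right)} = 8 \left(1 + 8 \left(-12\right)\right) c^{2} = 8 \left(1 - 96\right) c^{2} = 8 \left(-95\right) c^{2} = - 760 c^{2}$)
$\frac{1}{D{\left(r{\left(-4 \right)} \right)}} = \frac{1}{\left(-760\right) \left(-4\right)^{2}} = \frac{1}{\left(-760\right) 16} = \frac{1}{-12160} = - \frac{1}{12160}$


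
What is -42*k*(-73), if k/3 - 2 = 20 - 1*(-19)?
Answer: 377118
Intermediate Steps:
k = 123 (k = 6 + 3*(20 - 1*(-19)) = 6 + 3*(20 + 19) = 6 + 3*39 = 6 + 117 = 123)
-42*k*(-73) = -42*123*(-73) = -5166*(-73) = 377118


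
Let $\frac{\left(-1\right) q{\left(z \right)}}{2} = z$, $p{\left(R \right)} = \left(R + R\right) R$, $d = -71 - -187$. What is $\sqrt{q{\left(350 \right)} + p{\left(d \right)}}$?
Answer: $2 \sqrt{6553} \approx 161.9$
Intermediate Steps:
$d = 116$ ($d = -71 + 187 = 116$)
$p{\left(R \right)} = 2 R^{2}$ ($p{\left(R \right)} = 2 R R = 2 R^{2}$)
$q{\left(z \right)} = - 2 z$
$\sqrt{q{\left(350 \right)} + p{\left(d \right)}} = \sqrt{\left(-2\right) 350 + 2 \cdot 116^{2}} = \sqrt{-700 + 2 \cdot 13456} = \sqrt{-700 + 26912} = \sqrt{26212} = 2 \sqrt{6553}$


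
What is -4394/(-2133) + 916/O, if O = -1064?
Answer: 680347/567378 ≈ 1.1991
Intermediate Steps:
-4394/(-2133) + 916/O = -4394/(-2133) + 916/(-1064) = -4394*(-1/2133) + 916*(-1/1064) = 4394/2133 - 229/266 = 680347/567378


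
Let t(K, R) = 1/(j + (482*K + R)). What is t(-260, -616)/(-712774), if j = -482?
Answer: 1/90107463532 ≈ 1.1098e-11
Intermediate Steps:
t(K, R) = 1/(-482 + R + 482*K) (t(K, R) = 1/(-482 + (482*K + R)) = 1/(-482 + (R + 482*K)) = 1/(-482 + R + 482*K))
t(-260, -616)/(-712774) = 1/(-482 - 616 + 482*(-260)*(-712774)) = -1/712774/(-482 - 616 - 125320) = -1/712774/(-126418) = -1/126418*(-1/712774) = 1/90107463532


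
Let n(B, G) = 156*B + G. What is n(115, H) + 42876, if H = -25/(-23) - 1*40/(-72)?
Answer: 12589252/207 ≈ 60818.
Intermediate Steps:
H = 340/207 (H = -25*(-1/23) - 40*(-1/72) = 25/23 + 5/9 = 340/207 ≈ 1.6425)
n(B, G) = G + 156*B
n(115, H) + 42876 = (340/207 + 156*115) + 42876 = (340/207 + 17940) + 42876 = 3713920/207 + 42876 = 12589252/207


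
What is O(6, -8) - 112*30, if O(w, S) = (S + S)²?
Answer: -3104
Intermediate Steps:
O(w, S) = 4*S² (O(w, S) = (2*S)² = 4*S²)
O(6, -8) - 112*30 = 4*(-8)² - 112*30 = 4*64 - 3360 = 256 - 3360 = -3104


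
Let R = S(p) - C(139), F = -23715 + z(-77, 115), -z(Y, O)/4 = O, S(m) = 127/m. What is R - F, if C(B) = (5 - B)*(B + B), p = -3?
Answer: 184154/3 ≈ 61385.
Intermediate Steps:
C(B) = 2*B*(5 - B) (C(B) = (5 - B)*(2*B) = 2*B*(5 - B))
z(Y, O) = -4*O
F = -24175 (F = -23715 - 4*115 = -23715 - 460 = -24175)
R = 111629/3 (R = 127/(-3) - 2*139*(5 - 1*139) = 127*(-⅓) - 2*139*(5 - 139) = -127/3 - 2*139*(-134) = -127/3 - 1*(-37252) = -127/3 + 37252 = 111629/3 ≈ 37210.)
R - F = 111629/3 - 1*(-24175) = 111629/3 + 24175 = 184154/3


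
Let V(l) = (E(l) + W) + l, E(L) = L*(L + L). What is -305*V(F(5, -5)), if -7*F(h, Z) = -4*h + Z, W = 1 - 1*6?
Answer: -359900/49 ≈ -7344.9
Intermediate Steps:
W = -5 (W = 1 - 6 = -5)
F(h, Z) = -Z/7 + 4*h/7 (F(h, Z) = -(-4*h + Z)/7 = -(Z - 4*h)/7 = -Z/7 + 4*h/7)
E(L) = 2*L² (E(L) = L*(2*L) = 2*L²)
V(l) = -5 + l + 2*l² (V(l) = (2*l² - 5) + l = (-5 + 2*l²) + l = -5 + l + 2*l²)
-305*V(F(5, -5)) = -305*(-5 + (-⅐*(-5) + (4/7)*5) + 2*(-⅐*(-5) + (4/7)*5)²) = -305*(-5 + (5/7 + 20/7) + 2*(5/7 + 20/7)²) = -305*(-5 + 25/7 + 2*(25/7)²) = -305*(-5 + 25/7 + 2*(625/49)) = -305*(-5 + 25/7 + 1250/49) = -305*1180/49 = -359900/49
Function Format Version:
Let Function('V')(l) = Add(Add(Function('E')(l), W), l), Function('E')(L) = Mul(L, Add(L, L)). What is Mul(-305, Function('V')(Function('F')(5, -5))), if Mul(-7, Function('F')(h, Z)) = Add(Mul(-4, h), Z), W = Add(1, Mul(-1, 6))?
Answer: Rational(-359900, 49) ≈ -7344.9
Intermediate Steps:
W = -5 (W = Add(1, -6) = -5)
Function('F')(h, Z) = Add(Mul(Rational(-1, 7), Z), Mul(Rational(4, 7), h)) (Function('F')(h, Z) = Mul(Rational(-1, 7), Add(Mul(-4, h), Z)) = Mul(Rational(-1, 7), Add(Z, Mul(-4, h))) = Add(Mul(Rational(-1, 7), Z), Mul(Rational(4, 7), h)))
Function('E')(L) = Mul(2, Pow(L, 2)) (Function('E')(L) = Mul(L, Mul(2, L)) = Mul(2, Pow(L, 2)))
Function('V')(l) = Add(-5, l, Mul(2, Pow(l, 2))) (Function('V')(l) = Add(Add(Mul(2, Pow(l, 2)), -5), l) = Add(Add(-5, Mul(2, Pow(l, 2))), l) = Add(-5, l, Mul(2, Pow(l, 2))))
Mul(-305, Function('V')(Function('F')(5, -5))) = Mul(-305, Add(-5, Add(Mul(Rational(-1, 7), -5), Mul(Rational(4, 7), 5)), Mul(2, Pow(Add(Mul(Rational(-1, 7), -5), Mul(Rational(4, 7), 5)), 2)))) = Mul(-305, Add(-5, Add(Rational(5, 7), Rational(20, 7)), Mul(2, Pow(Add(Rational(5, 7), Rational(20, 7)), 2)))) = Mul(-305, Add(-5, Rational(25, 7), Mul(2, Pow(Rational(25, 7), 2)))) = Mul(-305, Add(-5, Rational(25, 7), Mul(2, Rational(625, 49)))) = Mul(-305, Add(-5, Rational(25, 7), Rational(1250, 49))) = Mul(-305, Rational(1180, 49)) = Rational(-359900, 49)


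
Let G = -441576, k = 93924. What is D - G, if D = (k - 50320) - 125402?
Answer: 359778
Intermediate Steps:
D = -81798 (D = (93924 - 50320) - 125402 = 43604 - 125402 = -81798)
D - G = -81798 - 1*(-441576) = -81798 + 441576 = 359778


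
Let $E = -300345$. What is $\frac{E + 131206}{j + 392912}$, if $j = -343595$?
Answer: $- \frac{169139}{49317} \approx -3.4296$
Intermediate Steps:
$\frac{E + 131206}{j + 392912} = \frac{-300345 + 131206}{-343595 + 392912} = - \frac{169139}{49317}$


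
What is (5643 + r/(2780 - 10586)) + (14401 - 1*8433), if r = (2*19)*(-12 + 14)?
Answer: 45317695/3903 ≈ 11611.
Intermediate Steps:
r = 76 (r = 38*2 = 76)
(5643 + r/(2780 - 10586)) + (14401 - 1*8433) = (5643 + 76/(2780 - 10586)) + (14401 - 1*8433) = (5643 + 76/(-7806)) + (14401 - 8433) = (5643 + 76*(-1/7806)) + 5968 = (5643 - 38/3903) + 5968 = 22024591/3903 + 5968 = 45317695/3903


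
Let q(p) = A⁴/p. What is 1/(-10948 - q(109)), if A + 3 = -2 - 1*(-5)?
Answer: -1/10948 ≈ -9.1341e-5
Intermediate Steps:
A = 0 (A = -3 + (-2 - 1*(-5)) = -3 + (-2 + 5) = -3 + 3 = 0)
q(p) = 0 (q(p) = 0⁴/p = 0/p = 0)
1/(-10948 - q(109)) = 1/(-10948 - 1*0) = 1/(-10948 + 0) = 1/(-10948) = -1/10948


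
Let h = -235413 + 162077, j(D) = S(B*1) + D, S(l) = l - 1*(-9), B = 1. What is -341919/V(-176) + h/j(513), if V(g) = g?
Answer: 165916501/92048 ≈ 1802.5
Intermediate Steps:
S(l) = 9 + l (S(l) = l + 9 = 9 + l)
j(D) = 10 + D (j(D) = (9 + 1*1) + D = (9 + 1) + D = 10 + D)
h = -73336
-341919/V(-176) + h/j(513) = -341919/(-176) - 73336/(10 + 513) = -341919*(-1/176) - 73336/523 = 341919/176 - 73336*1/523 = 341919/176 - 73336/523 = 165916501/92048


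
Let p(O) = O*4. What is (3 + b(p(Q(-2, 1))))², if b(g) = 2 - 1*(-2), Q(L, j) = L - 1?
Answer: 49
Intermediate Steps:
Q(L, j) = -1 + L
p(O) = 4*O
b(g) = 4 (b(g) = 2 + 2 = 4)
(3 + b(p(Q(-2, 1))))² = (3 + 4)² = 7² = 49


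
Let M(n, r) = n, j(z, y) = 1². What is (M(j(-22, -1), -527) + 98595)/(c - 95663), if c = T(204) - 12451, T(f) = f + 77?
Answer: -98596/107833 ≈ -0.91434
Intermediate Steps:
j(z, y) = 1
T(f) = 77 + f
c = -12170 (c = (77 + 204) - 12451 = 281 - 12451 = -12170)
(M(j(-22, -1), -527) + 98595)/(c - 95663) = (1 + 98595)/(-12170 - 95663) = 98596/(-107833) = 98596*(-1/107833) = -98596/107833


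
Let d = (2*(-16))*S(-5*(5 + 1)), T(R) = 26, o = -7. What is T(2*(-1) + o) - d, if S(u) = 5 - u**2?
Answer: -28614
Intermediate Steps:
d = 28640 (d = (2*(-16))*(5 - (-5*(5 + 1))**2) = -32*(5 - (-5*6)**2) = -32*(5 - 1*(-30)**2) = -32*(5 - 1*900) = -32*(5 - 900) = -32*(-895) = 28640)
T(2*(-1) + o) - d = 26 - 1*28640 = 26 - 28640 = -28614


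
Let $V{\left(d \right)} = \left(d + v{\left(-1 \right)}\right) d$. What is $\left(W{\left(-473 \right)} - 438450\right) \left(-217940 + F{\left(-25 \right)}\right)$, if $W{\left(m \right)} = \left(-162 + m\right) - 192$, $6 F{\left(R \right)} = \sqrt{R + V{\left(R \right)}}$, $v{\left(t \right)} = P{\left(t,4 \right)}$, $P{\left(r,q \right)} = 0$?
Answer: $95736029380 - \frac{2196385 \sqrt{6}}{3} \approx 9.5734 \cdot 10^{10}$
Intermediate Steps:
$v{\left(t \right)} = 0$
$V{\left(d \right)} = d^{2}$ ($V{\left(d \right)} = \left(d + 0\right) d = d d = d^{2}$)
$F{\left(R \right)} = \frac{\sqrt{R + R^{2}}}{6}$
$W{\left(m \right)} = -354 + m$
$\left(W{\left(-473 \right)} - 438450\right) \left(-217940 + F{\left(-25 \right)}\right) = \left(\left(-354 - 473\right) - 438450\right) \left(-217940 + \frac{\sqrt{- 25 \left(1 - 25\right)}}{6}\right) = \left(-827 - 438450\right) \left(-217940 + \frac{\sqrt{\left(-25\right) \left(-24\right)}}{6}\right) = - 439277 \left(-217940 + \frac{\sqrt{600}}{6}\right) = - 439277 \left(-217940 + \frac{10 \sqrt{6}}{6}\right) = - 439277 \left(-217940 + \frac{5 \sqrt{6}}{3}\right) = 95736029380 - \frac{2196385 \sqrt{6}}{3}$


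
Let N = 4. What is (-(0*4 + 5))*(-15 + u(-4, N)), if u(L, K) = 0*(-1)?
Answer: 75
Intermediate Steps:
u(L, K) = 0
(-(0*4 + 5))*(-15 + u(-4, N)) = (-(0*4 + 5))*(-15 + 0) = -(0 + 5)*(-15) = -1*5*(-15) = -5*(-15) = 75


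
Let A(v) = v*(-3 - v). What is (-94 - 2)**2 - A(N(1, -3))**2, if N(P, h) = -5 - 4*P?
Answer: 6300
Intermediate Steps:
(-94 - 2)**2 - A(N(1, -3))**2 = (-94 - 2)**2 - (-(-5 - 4*1)*(3 + (-5 - 4*1)))**2 = (-96)**2 - (-(-5 - 4)*(3 + (-5 - 4)))**2 = 9216 - (-1*(-9)*(3 - 9))**2 = 9216 - (-1*(-9)*(-6))**2 = 9216 - 1*(-54)**2 = 9216 - 1*2916 = 9216 - 2916 = 6300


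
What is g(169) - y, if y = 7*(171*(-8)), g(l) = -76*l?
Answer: -3268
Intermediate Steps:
y = -9576 (y = 7*(-1368) = -9576)
g(169) - y = -76*169 - 1*(-9576) = -12844 + 9576 = -3268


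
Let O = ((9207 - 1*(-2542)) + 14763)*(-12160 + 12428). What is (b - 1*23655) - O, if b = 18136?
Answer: -7110735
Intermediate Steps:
O = 7105216 (O = ((9207 + 2542) + 14763)*268 = (11749 + 14763)*268 = 26512*268 = 7105216)
(b - 1*23655) - O = (18136 - 1*23655) - 1*7105216 = (18136 - 23655) - 7105216 = -5519 - 7105216 = -7110735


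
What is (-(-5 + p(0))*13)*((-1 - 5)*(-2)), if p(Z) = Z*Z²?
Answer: 780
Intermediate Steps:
p(Z) = Z³
(-(-5 + p(0))*13)*((-1 - 5)*(-2)) = (-(-5 + 0³)*13)*((-1 - 5)*(-2)) = (-(-5 + 0)*13)*(-6*(-2)) = (-1*(-5)*13)*12 = (5*13)*12 = 65*12 = 780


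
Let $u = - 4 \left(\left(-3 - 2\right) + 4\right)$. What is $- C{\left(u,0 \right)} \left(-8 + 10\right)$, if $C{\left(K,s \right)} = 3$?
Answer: $-6$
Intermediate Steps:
$u = 4$ ($u = - 4 \left(\left(-3 - 2\right) + 4\right) = - 4 \left(-5 + 4\right) = \left(-4\right) \left(-1\right) = 4$)
$- C{\left(u,0 \right)} \left(-8 + 10\right) = - 3 \left(-8 + 10\right) = - 3 \cdot 2 = \left(-1\right) 6 = -6$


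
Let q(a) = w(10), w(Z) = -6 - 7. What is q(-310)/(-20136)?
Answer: 13/20136 ≈ 0.00064561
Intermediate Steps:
w(Z) = -13
q(a) = -13
q(-310)/(-20136) = -13/(-20136) = -13*(-1/20136) = 13/20136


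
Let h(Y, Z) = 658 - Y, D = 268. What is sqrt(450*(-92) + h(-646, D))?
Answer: 4*I*sqrt(2506) ≈ 200.24*I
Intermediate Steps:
sqrt(450*(-92) + h(-646, D)) = sqrt(450*(-92) + (658 - 1*(-646))) = sqrt(-41400 + (658 + 646)) = sqrt(-41400 + 1304) = sqrt(-40096) = 4*I*sqrt(2506)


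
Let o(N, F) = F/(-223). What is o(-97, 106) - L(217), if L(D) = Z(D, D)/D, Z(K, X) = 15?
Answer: -26347/48391 ≈ -0.54446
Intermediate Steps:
o(N, F) = -F/223 (o(N, F) = F*(-1/223) = -F/223)
L(D) = 15/D
o(-97, 106) - L(217) = -1/223*106 - 15/217 = -106/223 - 15/217 = -26347/48391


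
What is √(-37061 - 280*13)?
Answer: I*√40701 ≈ 201.74*I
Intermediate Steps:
√(-37061 - 280*13) = √(-37061 - 3640) = √(-40701) = I*√40701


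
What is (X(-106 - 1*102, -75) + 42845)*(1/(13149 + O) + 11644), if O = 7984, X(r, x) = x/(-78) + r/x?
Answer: 20560608641812549/41209350 ≈ 4.9893e+8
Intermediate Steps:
X(r, x) = -x/78 + r/x (X(r, x) = x*(-1/78) + r/x = -x/78 + r/x)
(X(-106 - 1*102, -75) + 42845)*(1/(13149 + O) + 11644) = ((-1/78*(-75) + (-106 - 1*102)/(-75)) + 42845)*(1/(13149 + 7984) + 11644) = ((25/26 + (-106 - 102)*(-1/75)) + 42845)*(1/21133 + 11644) = ((25/26 - 208*(-1/75)) + 42845)*(1/21133 + 11644) = ((25/26 + 208/75) + 42845)*(246072653/21133) = (7283/1950 + 42845)*(246072653/21133) = (83555033/1950)*(246072653/21133) = 20560608641812549/41209350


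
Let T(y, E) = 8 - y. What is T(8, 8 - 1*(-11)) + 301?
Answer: 301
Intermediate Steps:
T(8, 8 - 1*(-11)) + 301 = (8 - 1*8) + 301 = (8 - 8) + 301 = 0 + 301 = 301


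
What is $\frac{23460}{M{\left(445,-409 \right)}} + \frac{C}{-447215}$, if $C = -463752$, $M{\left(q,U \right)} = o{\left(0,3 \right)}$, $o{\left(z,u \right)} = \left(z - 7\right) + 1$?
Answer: $- \frac{1748146898}{447215} \approx -3909.0$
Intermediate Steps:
$o{\left(z,u \right)} = -6 + z$ ($o{\left(z,u \right)} = \left(-7 + z\right) + 1 = -6 + z$)
$M{\left(q,U \right)} = -6$ ($M{\left(q,U \right)} = -6 + 0 = -6$)
$\frac{23460}{M{\left(445,-409 \right)}} + \frac{C}{-447215} = \frac{23460}{-6} - \frac{463752}{-447215} = 23460 \left(- \frac{1}{6}\right) - - \frac{463752}{447215} = -3910 + \frac{463752}{447215} = - \frac{1748146898}{447215}$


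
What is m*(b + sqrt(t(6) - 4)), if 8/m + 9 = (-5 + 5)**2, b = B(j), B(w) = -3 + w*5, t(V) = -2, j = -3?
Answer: 16 - 8*I*sqrt(6)/9 ≈ 16.0 - 2.1773*I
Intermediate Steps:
B(w) = -3 + 5*w
b = -18 (b = -3 + 5*(-3) = -3 - 15 = -18)
m = -8/9 (m = 8/(-9 + (-5 + 5)**2) = 8/(-9 + 0**2) = 8/(-9 + 0) = 8/(-9) = 8*(-1/9) = -8/9 ≈ -0.88889)
m*(b + sqrt(t(6) - 4)) = -8*(-18 + sqrt(-2 - 4))/9 = -8*(-18 + sqrt(-6))/9 = -8*(-18 + I*sqrt(6))/9 = 16 - 8*I*sqrt(6)/9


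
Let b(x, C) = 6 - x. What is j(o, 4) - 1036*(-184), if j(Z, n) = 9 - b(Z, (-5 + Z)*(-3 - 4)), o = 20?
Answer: 190647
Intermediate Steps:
j(Z, n) = 3 + Z (j(Z, n) = 9 - (6 - Z) = 9 + (-6 + Z) = 3 + Z)
j(o, 4) - 1036*(-184) = (3 + 20) - 1036*(-184) = 23 + 190624 = 190647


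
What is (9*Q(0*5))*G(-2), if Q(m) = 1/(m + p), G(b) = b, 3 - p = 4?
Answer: 18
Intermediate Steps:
p = -1 (p = 3 - 1*4 = 3 - 4 = -1)
Q(m) = 1/(-1 + m) (Q(m) = 1/(m - 1) = 1/(-1 + m))
(9*Q(0*5))*G(-2) = (9/(-1 + 0*5))*(-2) = (9/(-1 + 0))*(-2) = (9/(-1))*(-2) = (9*(-1))*(-2) = -9*(-2) = 18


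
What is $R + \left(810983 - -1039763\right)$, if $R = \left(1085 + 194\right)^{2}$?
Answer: $3486587$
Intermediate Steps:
$R = 1635841$ ($R = 1279^{2} = 1635841$)
$R + \left(810983 - -1039763\right) = 1635841 + \left(810983 - -1039763\right) = 1635841 + \left(810983 + 1039763\right) = 1635841 + 1850746 = 3486587$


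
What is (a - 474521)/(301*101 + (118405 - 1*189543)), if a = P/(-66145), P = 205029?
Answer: 31387396574/2694548865 ≈ 11.648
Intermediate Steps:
a = -205029/66145 (a = 205029/(-66145) = 205029*(-1/66145) = -205029/66145 ≈ -3.0997)
(a - 474521)/(301*101 + (118405 - 1*189543)) = (-205029/66145 - 474521)/(301*101 + (118405 - 1*189543)) = -31387396574/(66145*(30401 + (118405 - 189543))) = -31387396574/(66145*(30401 - 71138)) = -31387396574/66145/(-40737) = -31387396574/66145*(-1/40737) = 31387396574/2694548865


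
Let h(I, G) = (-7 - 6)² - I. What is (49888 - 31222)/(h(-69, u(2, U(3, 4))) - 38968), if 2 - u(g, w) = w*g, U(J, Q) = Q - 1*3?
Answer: -3111/6455 ≈ -0.48195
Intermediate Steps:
U(J, Q) = -3 + Q (U(J, Q) = Q - 3 = -3 + Q)
u(g, w) = 2 - g*w (u(g, w) = 2 - w*g = 2 - g*w)
h(I, G) = 169 - I (h(I, G) = (-13)² - I = 169 - I)
(49888 - 31222)/(h(-69, u(2, U(3, 4))) - 38968) = (49888 - 31222)/((169 - 1*(-69)) - 38968) = 18666/((169 + 69) - 38968) = 18666/(238 - 38968) = 18666/(-38730) = 18666*(-1/38730) = -3111/6455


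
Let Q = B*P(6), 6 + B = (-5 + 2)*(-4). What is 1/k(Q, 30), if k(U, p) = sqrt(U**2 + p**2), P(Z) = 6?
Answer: sqrt(61)/366 ≈ 0.021339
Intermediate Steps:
B = 6 (B = -6 + (-5 + 2)*(-4) = -6 - 3*(-4) = -6 + 12 = 6)
Q = 36 (Q = 6*6 = 36)
1/k(Q, 30) = 1/(sqrt(36**2 + 30**2)) = 1/(sqrt(1296 + 900)) = 1/(sqrt(2196)) = 1/(6*sqrt(61)) = sqrt(61)/366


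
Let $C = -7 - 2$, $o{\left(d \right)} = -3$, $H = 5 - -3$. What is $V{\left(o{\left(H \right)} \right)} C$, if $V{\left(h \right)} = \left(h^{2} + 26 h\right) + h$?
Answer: $648$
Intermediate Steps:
$H = 8$ ($H = 5 + 3 = 8$)
$V{\left(h \right)} = h^{2} + 27 h$
$C = -9$
$V{\left(o{\left(H \right)} \right)} C = - 3 \left(27 - 3\right) \left(-9\right) = \left(-3\right) 24 \left(-9\right) = \left(-72\right) \left(-9\right) = 648$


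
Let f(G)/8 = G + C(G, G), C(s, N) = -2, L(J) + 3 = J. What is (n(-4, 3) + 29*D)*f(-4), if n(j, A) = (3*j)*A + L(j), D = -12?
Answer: 18768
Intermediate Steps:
L(J) = -3 + J
n(j, A) = -3 + j + 3*A*j (n(j, A) = (3*j)*A + (-3 + j) = 3*A*j + (-3 + j) = -3 + j + 3*A*j)
f(G) = -16 + 8*G (f(G) = 8*(G - 2) = 8*(-2 + G) = -16 + 8*G)
(n(-4, 3) + 29*D)*f(-4) = ((-3 - 4 + 3*3*(-4)) + 29*(-12))*(-16 + 8*(-4)) = ((-3 - 4 - 36) - 348)*(-16 - 32) = (-43 - 348)*(-48) = -391*(-48) = 18768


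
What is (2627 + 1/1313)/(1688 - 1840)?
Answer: -862313/49894 ≈ -17.283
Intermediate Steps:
(2627 + 1/1313)/(1688 - 1840) = (2627 + 1/1313)/(-152) = (3449252/1313)*(-1/152) = -862313/49894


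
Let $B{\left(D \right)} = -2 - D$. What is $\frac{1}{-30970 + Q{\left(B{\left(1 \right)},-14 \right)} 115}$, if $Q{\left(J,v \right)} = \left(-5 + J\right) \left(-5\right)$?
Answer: $- \frac{1}{26370} \approx -3.7922 \cdot 10^{-5}$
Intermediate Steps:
$Q{\left(J,v \right)} = 25 - 5 J$
$\frac{1}{-30970 + Q{\left(B{\left(1 \right)},-14 \right)} 115} = \frac{1}{-30970 + \left(25 - 5 \left(-2 - 1\right)\right) 115} = \frac{1}{-30970 + \left(25 - -15\right) 115} = \frac{1}{-30970 + \left(25 + 15\right) 115} = \frac{1}{-30970 + 40 \cdot 115} = \frac{1}{-30970 + 4600} = \frac{1}{-26370} = - \frac{1}{26370}$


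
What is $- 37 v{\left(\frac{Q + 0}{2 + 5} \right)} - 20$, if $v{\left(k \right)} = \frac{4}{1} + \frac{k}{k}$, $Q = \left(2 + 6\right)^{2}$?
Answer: $-205$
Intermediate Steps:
$Q = 64$ ($Q = 8^{2} = 64$)
$v{\left(k \right)} = 5$ ($v{\left(k \right)} = 4 \cdot 1 + 1 = 4 + 1 = 5$)
$- 37 v{\left(\frac{Q + 0}{2 + 5} \right)} - 20 = \left(-37\right) 5 - 20 = -185 - 20 = -205$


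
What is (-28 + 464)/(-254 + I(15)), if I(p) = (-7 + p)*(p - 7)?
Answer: -218/95 ≈ -2.2947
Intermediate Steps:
I(p) = (-7 + p)² (I(p) = (-7 + p)*(-7 + p) = (-7 + p)²)
(-28 + 464)/(-254 + I(15)) = (-28 + 464)/(-254 + (-7 + 15)²) = 436/(-254 + 8²) = 436/(-254 + 64) = 436/(-190) = 436*(-1/190) = -218/95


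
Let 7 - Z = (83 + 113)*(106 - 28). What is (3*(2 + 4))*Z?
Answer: -275058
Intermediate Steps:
Z = -15281 (Z = 7 - (83 + 113)*(106 - 28) = 7 - 196*78 = 7 - 1*15288 = 7 - 15288 = -15281)
(3*(2 + 4))*Z = (3*(2 + 4))*(-15281) = (3*6)*(-15281) = 18*(-15281) = -275058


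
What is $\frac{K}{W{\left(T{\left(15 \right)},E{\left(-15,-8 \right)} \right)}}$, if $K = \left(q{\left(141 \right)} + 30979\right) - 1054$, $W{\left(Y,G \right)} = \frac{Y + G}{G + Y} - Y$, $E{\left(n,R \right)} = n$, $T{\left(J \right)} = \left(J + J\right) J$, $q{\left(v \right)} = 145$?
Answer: $- \frac{30070}{449} \approx -66.971$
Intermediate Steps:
$T{\left(J \right)} = 2 J^{2}$ ($T{\left(J \right)} = 2 J J = 2 J^{2}$)
$W{\left(Y,G \right)} = 1 - Y$ ($W{\left(Y,G \right)} = \frac{G + Y}{G + Y} - Y = 1 - Y$)
$K = 30070$ ($K = \left(145 + 30979\right) - 1054 = 31124 - 1054 = 30070$)
$\frac{K}{W{\left(T{\left(15 \right)},E{\left(-15,-8 \right)} \right)}} = \frac{30070}{1 - 2 \cdot 15^{2}} = \frac{30070}{1 - 2 \cdot 225} = \frac{30070}{1 - 450} = \frac{30070}{-449} = 30070 \left(- \frac{1}{449}\right) = - \frac{30070}{449}$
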